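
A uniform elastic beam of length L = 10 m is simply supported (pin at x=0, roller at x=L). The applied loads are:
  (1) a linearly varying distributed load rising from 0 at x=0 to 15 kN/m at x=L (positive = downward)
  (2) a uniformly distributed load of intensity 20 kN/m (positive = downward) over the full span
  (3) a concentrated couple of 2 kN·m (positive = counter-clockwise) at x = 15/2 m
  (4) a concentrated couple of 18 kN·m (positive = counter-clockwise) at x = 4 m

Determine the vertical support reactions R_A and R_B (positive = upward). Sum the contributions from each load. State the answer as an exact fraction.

R_A = 127 kN, R_B = 148 kN

Load 1 — triangular load w₀=15 kN/m (0→w₀ over full span):
  R_A = w₀L/6 = 15·10/6 = 25 kN
  R_B = w₀L/3 = 15·10/3 = 50 kN
Load 2 — uniform load w=20 kN/m over full span:
  R_A = wL/2 = 20·10/2 = 100 kN
  R_B = wL/2 = 20·10/2 = 100 kN
Load 3 — applied couple M₀=2 kN·m at a=15/2 m (b=L-a=5/2):
  R_A = M₀/L = 2/10 = 1/5 kN
  R_B = -M₀/L = -2/10 = -1/5 kN
Load 4 — applied couple M₀=18 kN·m at a=4 m (b=L-a=6):
  R_A = M₀/L = 18/10 = 9/5 kN
  R_B = -M₀/L = -18/10 = -9/5 kN
Superposition: R_A = 127 kN, R_B = 148 kN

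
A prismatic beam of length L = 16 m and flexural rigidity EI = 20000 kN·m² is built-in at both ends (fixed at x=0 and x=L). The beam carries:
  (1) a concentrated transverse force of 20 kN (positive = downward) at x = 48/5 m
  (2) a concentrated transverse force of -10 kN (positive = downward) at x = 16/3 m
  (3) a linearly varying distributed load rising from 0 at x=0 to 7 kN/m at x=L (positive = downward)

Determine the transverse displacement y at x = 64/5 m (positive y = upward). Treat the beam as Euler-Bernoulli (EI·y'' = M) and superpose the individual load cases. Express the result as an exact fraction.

Load 1 — point force P=20 kN at a=48/5 m (b=L-a=32/5):
  y_1 = -Pa²(L-x)²(3bL-(3b+a)(L-x))/(6L³EI)  [x>a] = -20·(48/5)²·(16-(64/5))²·(3·(32/5)·16-(3·(32/5)+(48/5))·(16-(64/5)))/(6·16³·20000) = -16128/1953125 m
Load 2 — point force P=-10 kN at a=16/3 m (b=L-a=32/3):
  y_2 = -Pa²(L-x)²(3bL-(3b+a)(L-x))/(6L³EI)  [x>a] = -(-10)·(16/3)²·(16-(64/5))²·(3·(32/3)·16-(3·(32/3)+(16/3))·(16-(64/5)))/(6·16³·20000) = 2944/1265625 m
Load 3 — triangular load w₀=7 kN/m (0→w₀ over full span):
  y_3 = -w₀x²(L-x)²(x+2L)/(120LEI) = -7·(64/5)²·(16-(64/5))²·((64/5)+2·16)/(120·16·20000) = -401408/29296875 m
Superposition: y = Σ y_i = -15529856/791015625 m ≈ -0.019633 m

y(64/5) = -15529856/791015625 m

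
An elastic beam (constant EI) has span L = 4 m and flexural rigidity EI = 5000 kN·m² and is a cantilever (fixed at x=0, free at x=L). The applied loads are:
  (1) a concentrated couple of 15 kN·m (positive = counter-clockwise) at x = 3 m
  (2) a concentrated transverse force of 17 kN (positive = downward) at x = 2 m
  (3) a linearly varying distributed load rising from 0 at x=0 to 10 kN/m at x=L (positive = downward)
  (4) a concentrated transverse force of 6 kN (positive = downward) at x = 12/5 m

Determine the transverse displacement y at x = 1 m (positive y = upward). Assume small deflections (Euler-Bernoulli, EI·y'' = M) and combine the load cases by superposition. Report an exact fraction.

Load 1 — applied couple M₀=15 kN·m at a=3 m (b=L-a=1):
  y_1 = M₀x²/(2EI)  [x≤a] = 15·1²/(2·5000) = 3/2000 m
Load 2 — point force P=17 kN at a=2 m (b=L-a=2):
  y_2 = -Px²(3a-x)/(6EI)  [x≤a] = -17·1²·(3·2-1)/(6·5000) = -17/6000 m
Load 3 — triangular load w₀=10 kN/m (0→w₀ over full span):
  y_3 = (w₀Lx³/12-w₀L²x²/6-w₀x⁵/(120L))/EI = (10·4·1³/12-10·4²·1²/6-10·1⁵/(120·4))/5000 = -1121/240000 m
Load 4 — point force P=6 kN at a=12/5 m (b=L-a=8/5):
  y_4 = -Px²(3a-x)/(6EI)  [x≤a] = -6·1²·(3·(12/5)-1)/(6·5000) = -31/25000 m
Superposition: y = Σ y_i = -8693/1200000 m ≈ -0.007244 m

y(1) = -8693/1200000 m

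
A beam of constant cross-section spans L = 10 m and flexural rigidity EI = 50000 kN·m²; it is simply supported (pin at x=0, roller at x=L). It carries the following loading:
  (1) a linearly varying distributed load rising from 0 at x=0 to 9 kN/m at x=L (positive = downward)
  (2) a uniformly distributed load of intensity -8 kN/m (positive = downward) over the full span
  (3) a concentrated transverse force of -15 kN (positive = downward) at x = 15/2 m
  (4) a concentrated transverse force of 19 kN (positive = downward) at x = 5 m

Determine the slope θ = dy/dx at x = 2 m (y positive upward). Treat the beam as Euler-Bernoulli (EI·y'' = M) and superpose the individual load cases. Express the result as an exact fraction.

Load 1 — triangular load w₀=9 kN/m (0→w₀ over full span):
  θ_1 = -w₀(7L⁴-30L²x²+15x⁴)/(360LEI) = -9·(7·10⁴-30·10²·2²+15·2⁴)/(360·10·50000) = -91/31250 rad
Load 2 — uniform load w=-8 kN/m over full span:
  θ_2 = -w(L³-6Lx²+4x³)/(24EI) = -(-8)·(10³-6·10·2²+4·2³)/(24·50000) = 33/6250 rad
Load 3 — point force P=-15 kN at a=15/2 m (b=L-a=5/2):
  θ_3 = -Pb(L²-b²-3x²)/(6LEI)  [x≤a] = -(-15)·(5/2)·(10²-(5/2)²-3·2²)/(6·10·50000) = 327/320000 rad
Load 4 — point force P=19 kN at a=5 m (b=L-a=5):
  θ_4 = -Pb(L²-b²-3x²)/(6LEI)  [x≤a] = -19·5·(10²-5²-3·2²)/(6·10·50000) = -399/200000 rad
Superposition: θ = Σ θ_i = 11159/8000000 rad ≈ 0.001395 rad

θ(2) = 11159/8000000 rad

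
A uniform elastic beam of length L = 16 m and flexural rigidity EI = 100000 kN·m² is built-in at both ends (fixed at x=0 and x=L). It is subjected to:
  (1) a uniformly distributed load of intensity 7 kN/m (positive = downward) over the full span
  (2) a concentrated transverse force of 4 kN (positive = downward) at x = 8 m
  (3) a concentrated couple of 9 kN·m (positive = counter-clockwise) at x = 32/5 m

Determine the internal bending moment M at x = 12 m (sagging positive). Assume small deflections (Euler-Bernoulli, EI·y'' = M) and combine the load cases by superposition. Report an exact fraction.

M(12) = 1373/75 kN·m

Load 1 — uniform load w=7 kN/m over full span:
  M_1 = wLx/2 - wL²/12 - wx²/2 = 7·16·12/2 - 7·16²/12 - 7·12²/2 = 56/3 kN·m
Load 2 — point force P=4 kN at a=8 m (b=L-a=8):
  M_2 = Pa²(a+3b)(L-x)/L³ - Pa²b/L²  [x>a] = 4·8²·(8+3·8)·(16-12)/16³ - 4·8²·8/16² = 0 kN·m
Load 3 — applied couple M₀=9 kN·m at a=32/5 m (b=L-a=48/5):
  M_3 = R_Ax - M_A - M₀  [x>a] with R_A=81/100, M_A=27/25 = (81/100)·12 - (27/25) - 9 = -9/25 kN·m
Superposition: M = Σ M_i = 1373/75 kN·m ≈ 18.306667 kN·m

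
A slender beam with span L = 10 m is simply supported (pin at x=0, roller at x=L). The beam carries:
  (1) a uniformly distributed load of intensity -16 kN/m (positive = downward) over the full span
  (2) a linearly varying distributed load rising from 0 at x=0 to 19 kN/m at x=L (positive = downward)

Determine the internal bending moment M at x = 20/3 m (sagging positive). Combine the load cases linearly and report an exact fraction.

Load 1 — uniform load w=-16 kN/m over full span:
  M_1 = wx(L-x)/2 = (-16)·(20/3)·(10-(20/3))/2 = -1600/9 kN·m
Load 2 — triangular load w₀=19 kN/m (0→w₀ over full span):
  M_2 = w₀Lx/6 - w₀x³/(6L) = 19·10·(20/3)/6 - 19·(20/3)³/(6·10) = 9500/81 kN·m
Superposition: M = Σ M_i = -4900/81 kN·m ≈ -60.493827 kN·m

M(20/3) = -4900/81 kN·m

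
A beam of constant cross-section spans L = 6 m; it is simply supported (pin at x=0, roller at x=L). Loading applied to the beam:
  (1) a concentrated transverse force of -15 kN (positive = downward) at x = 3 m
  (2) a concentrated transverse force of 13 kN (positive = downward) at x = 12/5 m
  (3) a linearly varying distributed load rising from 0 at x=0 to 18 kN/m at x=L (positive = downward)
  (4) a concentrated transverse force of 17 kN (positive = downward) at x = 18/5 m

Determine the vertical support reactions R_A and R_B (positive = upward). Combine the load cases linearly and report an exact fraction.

Load 1 — point force P=-15 kN at a=3 m (b=L-a=3):
  R_A = Pb/L = (-15)·3/6 = -15/2 kN
  R_B = Pa/L = (-15)·3/6 = -15/2 kN
Load 2 — point force P=13 kN at a=12/5 m (b=L-a=18/5):
  R_A = Pb/L = 13·(18/5)/6 = 39/5 kN
  R_B = Pa/L = 13·(12/5)/6 = 26/5 kN
Load 3 — triangular load w₀=18 kN/m (0→w₀ over full span):
  R_A = w₀L/6 = 18·6/6 = 18 kN
  R_B = w₀L/3 = 18·6/3 = 36 kN
Load 4 — point force P=17 kN at a=18/5 m (b=L-a=12/5):
  R_A = Pb/L = 17·(12/5)/6 = 34/5 kN
  R_B = Pa/L = 17·(18/5)/6 = 51/5 kN
Superposition: R_A = 251/10 kN, R_B = 439/10 kN

R_A = 251/10 kN, R_B = 439/10 kN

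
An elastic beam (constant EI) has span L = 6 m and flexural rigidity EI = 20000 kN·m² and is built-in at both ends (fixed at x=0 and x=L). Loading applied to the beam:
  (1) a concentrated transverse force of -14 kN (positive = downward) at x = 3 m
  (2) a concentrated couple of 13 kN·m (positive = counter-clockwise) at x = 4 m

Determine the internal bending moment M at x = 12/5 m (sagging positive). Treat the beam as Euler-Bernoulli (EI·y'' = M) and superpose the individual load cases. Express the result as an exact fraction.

M(12/5) = -37/10 kN·m

Load 1 — point force P=-14 kN at a=3 m (b=L-a=3):
  M_1 = Pb²(3a+b)x/L³ - Pab²/L²  [x≤a] = (-14)·3²·(3·3+3)·(12/5)/6³ - (-14)·3·3²/6² = -63/10 kN·m
Load 2 — applied couple M₀=13 kN·m at a=4 m (b=L-a=2):
  M_2 = R_Ax - M_A  [x≤a] with R_A=26/9, M_A=13/3 = (26/9)·(12/5) - (13/3) = 13/5 kN·m
Superposition: M = Σ M_i = -37/10 kN·m ≈ -3.700000 kN·m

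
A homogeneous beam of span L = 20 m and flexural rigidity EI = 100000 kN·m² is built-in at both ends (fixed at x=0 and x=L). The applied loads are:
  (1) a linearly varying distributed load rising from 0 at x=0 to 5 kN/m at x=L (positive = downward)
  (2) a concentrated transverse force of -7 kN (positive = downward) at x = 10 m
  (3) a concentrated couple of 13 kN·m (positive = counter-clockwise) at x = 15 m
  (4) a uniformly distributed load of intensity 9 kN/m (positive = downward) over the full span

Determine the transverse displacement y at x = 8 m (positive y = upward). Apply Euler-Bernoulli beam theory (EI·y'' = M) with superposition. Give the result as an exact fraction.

y(8) = -31379/750000 m

Load 1 — triangular load w₀=5 kN/m (0→w₀ over full span):
  y_1 = -w₀x²(L-x)²(x+2L)/(120LEI) = -5·8²·(20-8)²·(8+2·20)/(120·20·100000) = -144/15625 m
Load 2 — point force P=-7 kN at a=10 m (b=L-a=10):
  y_2 = -Pb²x²(3aL-(3a+b)x)/(6L³EI)  [x≤a] = -(-7)·10²·8²·(3·10·20-(3·10+10)·8)/(6·20³·100000) = 49/18750 m
Load 3 — applied couple M₀=13 kN·m at a=15 m (b=L-a=5):
  y_3 = (R_Ax³/6 - M_Ax²/2)/EI  [x≤a] with R_A=117/160, M_A=65/16 = ((117/160)·8³/6 - (65/16)·8²/2)/100000 = -169/250000 m
Load 4 — uniform load w=9 kN/m over full span:
  y_4 = -wx²(L-x)²/(24EI) = -9·8²·(20-8)²/(24·100000) = -108/3125 m
Superposition: y = Σ y_i = -31379/750000 m ≈ -0.041839 m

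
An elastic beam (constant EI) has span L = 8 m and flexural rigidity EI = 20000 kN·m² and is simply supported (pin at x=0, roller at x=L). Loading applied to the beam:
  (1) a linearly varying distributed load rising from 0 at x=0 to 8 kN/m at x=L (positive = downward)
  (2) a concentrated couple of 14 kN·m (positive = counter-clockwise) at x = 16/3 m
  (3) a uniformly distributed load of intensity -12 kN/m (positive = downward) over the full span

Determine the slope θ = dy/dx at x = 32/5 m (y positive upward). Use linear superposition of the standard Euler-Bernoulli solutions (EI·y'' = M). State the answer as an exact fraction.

θ(32/5) = -44081/7031250 rad

Load 1 — triangular load w₀=8 kN/m (0→w₀ over full span):
  θ_1 = -w₀(7L⁴-30L²x²+15x⁴)/(360LEI) = -8·(7·8⁴-30·8²·(32/5)²+15·(32/5)⁴)/(360·8·20000) = 12112/3515625 rad
Load 2 — applied couple M₀=14 kN·m at a=16/3 m (b=L-a=8/3):
  θ_2 = (M₀x²/(2L)-M₀(x-a)+C₁)/EI  [x>a] with C₁=M₀(3b²-L²)/(6L)=-112/9 = (14·(32/5)²/(2·8)-14·((32/5)-(16/3))+(-112/9))/20000 = 119/281250 rad
Load 3 — uniform load w=-12 kN/m over full span:
  θ_3 = -w(L³-6Lx²+4x³)/(24EI) = -(-12)·(8³-6·8·(32/5)²+4·(32/5)³)/(24·20000) = -792/78125 rad
Superposition: θ = Σ θ_i = -44081/7031250 rad ≈ -0.006269 rad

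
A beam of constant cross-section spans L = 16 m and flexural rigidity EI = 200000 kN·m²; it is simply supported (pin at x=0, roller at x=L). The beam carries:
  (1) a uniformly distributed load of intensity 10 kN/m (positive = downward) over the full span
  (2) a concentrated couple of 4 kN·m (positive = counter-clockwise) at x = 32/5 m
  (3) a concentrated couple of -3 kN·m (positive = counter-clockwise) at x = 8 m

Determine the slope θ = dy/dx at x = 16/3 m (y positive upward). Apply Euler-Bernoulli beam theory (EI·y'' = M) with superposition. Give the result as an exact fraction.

Load 1 — uniform load w=10 kN/m over full span:
  θ_1 = -w(L³-6Lx²+4x³)/(24EI) = -10·(16³-6·16·(16/3)²+4·(16/3)³)/(24·200000) = -208/50625 rad
Load 2 — applied couple M₀=4 kN·m at a=32/5 m (b=L-a=48/5):
  θ_2 = (M₀x²/(2L)+C₁)/EI  [x≤a] with C₁=M₀(3b²-L²)/(6L)=64/75 = (4·(16/3)²/(2·16)+(64/75))/200000 = 31/1406250 rad
Load 3 — applied couple M₀=-3 kN·m at a=8 m (b=L-a=8):
  θ_3 = (M₀x²/(2L)+C₁)/EI  [x≤a] with C₁=M₀(3b²-L²)/(6L)=2 = ((-3)·(16/3)²/(2·16)+2)/200000 = -1/300000 rad
Superposition: θ = Σ θ_i = -828211/202500000 rad ≈ -0.004090 rad

θ(16/3) = -828211/202500000 rad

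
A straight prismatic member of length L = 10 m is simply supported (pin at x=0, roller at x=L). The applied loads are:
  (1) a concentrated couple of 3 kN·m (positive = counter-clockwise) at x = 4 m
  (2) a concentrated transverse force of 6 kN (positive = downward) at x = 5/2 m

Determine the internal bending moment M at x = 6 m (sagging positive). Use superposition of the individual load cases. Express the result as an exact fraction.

Load 1 — applied couple M₀=3 kN·m at a=4 m (b=L-a=6):
  M_1 = M₀x/L - M₀  [x>a] = 3·6/10 - 3 = -6/5 kN·m
Load 2 — point force P=6 kN at a=5/2 m (b=L-a=15/2):
  M_2 = Pa(L-x)/L  [x>a] = 6·(5/2)·(10-6)/10 = 6 kN·m
Superposition: M = Σ M_i = 24/5 kN·m ≈ 4.800000 kN·m

M(6) = 24/5 kN·m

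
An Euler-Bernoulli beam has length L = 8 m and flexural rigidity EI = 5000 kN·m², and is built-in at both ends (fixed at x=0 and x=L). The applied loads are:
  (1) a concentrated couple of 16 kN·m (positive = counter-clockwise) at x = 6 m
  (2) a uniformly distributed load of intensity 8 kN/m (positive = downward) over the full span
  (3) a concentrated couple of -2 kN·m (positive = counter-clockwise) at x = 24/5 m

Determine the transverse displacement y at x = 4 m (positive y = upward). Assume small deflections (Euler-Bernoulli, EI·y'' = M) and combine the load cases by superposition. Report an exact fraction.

Load 1 — applied couple M₀=16 kN·m at a=6 m (b=L-a=2):
  y_1 = (R_Ax³/6 - M_Ax²/2)/EI  [x≤a] with R_A=9/4, M_A=5 = ((9/4)·4³/6 - 5·4²/2)/5000 = -2/625 m
Load 2 — uniform load w=8 kN/m over full span:
  y_2 = -wx²(L-x)²/(24EI) = -8·4²·(8-4)²/(24·5000) = -32/1875 m
Load 3 — applied couple M₀=-2 kN·m at a=24/5 m (b=L-a=16/5):
  y_3 = (R_Ax³/6 - M_Ax²/2)/EI  [x≤a] with R_A=-9/25, M_A=-16/25 = ((-9/25)·4³/6 - (-16/25)·4²/2)/5000 = 4/15625 m
Superposition: y = Σ y_i = -938/46875 m ≈ -0.020011 m

y(4) = -938/46875 m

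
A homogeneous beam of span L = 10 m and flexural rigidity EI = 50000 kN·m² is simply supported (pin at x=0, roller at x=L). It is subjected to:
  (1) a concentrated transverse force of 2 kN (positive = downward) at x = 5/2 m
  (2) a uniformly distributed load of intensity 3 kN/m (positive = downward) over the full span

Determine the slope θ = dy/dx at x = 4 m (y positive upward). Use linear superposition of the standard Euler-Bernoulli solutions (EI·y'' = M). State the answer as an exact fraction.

θ(4) = -611/800000 rad

Load 1 — point force P=2 kN at a=5/2 m (b=L-a=15/2):
  θ_1 = -Pa(2L²-6Lx+3x²+a²)/(6LEI)  [x>a] = -2·(5/2)·(2·10²-6·10·4+3·4²+(5/2)²)/(6·10·50000) = -19/800000 rad
Load 2 — uniform load w=3 kN/m over full span:
  θ_2 = -w(L³-6Lx²+4x³)/(24EI) = -3·(10³-6·10·4²+4·4³)/(24·50000) = -37/50000 rad
Superposition: θ = Σ θ_i = -611/800000 rad ≈ -0.000764 rad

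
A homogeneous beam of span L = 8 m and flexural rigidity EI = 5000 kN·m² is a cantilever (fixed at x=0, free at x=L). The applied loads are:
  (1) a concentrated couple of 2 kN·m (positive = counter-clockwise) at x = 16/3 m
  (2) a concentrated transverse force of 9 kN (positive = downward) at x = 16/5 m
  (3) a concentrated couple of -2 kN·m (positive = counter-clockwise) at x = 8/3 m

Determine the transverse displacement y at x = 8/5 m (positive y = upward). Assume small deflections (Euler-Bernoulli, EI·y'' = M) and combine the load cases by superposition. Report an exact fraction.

y(8/5) = -96/15625 m

Load 1 — applied couple M₀=2 kN·m at a=16/3 m (b=L-a=8/3):
  y_1 = M₀x²/(2EI)  [x≤a] = 2·(8/5)²/(2·5000) = 8/15625 m
Load 2 — point force P=9 kN at a=16/5 m (b=L-a=24/5):
  y_2 = -Px²(3a-x)/(6EI)  [x≤a] = -9·(8/5)²·(3·(16/5)-(8/5))/(6·5000) = -96/15625 m
Load 3 — applied couple M₀=-2 kN·m at a=8/3 m (b=L-a=16/3):
  y_3 = M₀x²/(2EI)  [x≤a] = (-2)·(8/5)²/(2·5000) = -8/15625 m
Superposition: y = Σ y_i = -96/15625 m ≈ -0.006144 m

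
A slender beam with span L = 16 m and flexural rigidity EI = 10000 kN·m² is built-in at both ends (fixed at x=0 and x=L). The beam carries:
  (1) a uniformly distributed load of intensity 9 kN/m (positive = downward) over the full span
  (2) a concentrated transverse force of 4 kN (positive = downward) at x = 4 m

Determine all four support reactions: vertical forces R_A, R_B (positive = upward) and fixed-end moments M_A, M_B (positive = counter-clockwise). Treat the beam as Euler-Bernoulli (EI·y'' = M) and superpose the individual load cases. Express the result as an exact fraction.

Load 1 — uniform load w=9 kN/m over full span:
  R_A = wL/2 = 9·16/2 = 72 kN
  M_A = wL²/12 = 9·16²/12 = 192 kN·m
  R_B = wL/2 = 9·16/2 = 72 kN
  M_B = -wL²/12 = -9·16²/12 = -192 kN·m
Load 2 — point force P=4 kN at a=4 m (b=L-a=12):
  R_A = Pb²(3a+b)/L³ = 4·12²·(3·4+12)/16³ = 27/8 kN
  M_A = Pab²/L² = 4·4·12²/16² = 9 kN·m
  R_B = Pa²(a+3b)/L³ = 4·4²·(4+3·12)/16³ = 5/8 kN
  M_B = -Pa²b/L² = -4·4²·12/16² = -3 kN·m
Superposition: R_A = 603/8 kN, M_A = 201 kN·m, R_B = 581/8 kN, M_B = -195 kN·m

R_A = 603/8 kN, M_A = 201 kN·m, R_B = 581/8 kN, M_B = -195 kN·m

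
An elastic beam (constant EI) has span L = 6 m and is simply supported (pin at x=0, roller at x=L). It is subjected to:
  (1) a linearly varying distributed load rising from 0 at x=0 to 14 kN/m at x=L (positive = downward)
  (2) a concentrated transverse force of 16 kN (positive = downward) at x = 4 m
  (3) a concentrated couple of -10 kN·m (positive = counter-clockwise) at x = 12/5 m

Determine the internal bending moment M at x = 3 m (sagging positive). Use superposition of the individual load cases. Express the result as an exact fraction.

M(3) = 105/2 kN·m

Load 1 — triangular load w₀=14 kN/m (0→w₀ over full span):
  M_1 = w₀Lx/6 - w₀x³/(6L) = 14·6·3/6 - 14·3³/(6·6) = 63/2 kN·m
Load 2 — point force P=16 kN at a=4 m (b=L-a=2):
  M_2 = Pbx/L  [x≤a] = 16·2·3/6 = 16 kN·m
Load 3 — applied couple M₀=-10 kN·m at a=12/5 m (b=L-a=18/5):
  M_3 = M₀x/L - M₀  [x>a] = (-10)·3/6 - (-10) = 5 kN·m
Superposition: M = Σ M_i = 105/2 kN·m ≈ 52.500000 kN·m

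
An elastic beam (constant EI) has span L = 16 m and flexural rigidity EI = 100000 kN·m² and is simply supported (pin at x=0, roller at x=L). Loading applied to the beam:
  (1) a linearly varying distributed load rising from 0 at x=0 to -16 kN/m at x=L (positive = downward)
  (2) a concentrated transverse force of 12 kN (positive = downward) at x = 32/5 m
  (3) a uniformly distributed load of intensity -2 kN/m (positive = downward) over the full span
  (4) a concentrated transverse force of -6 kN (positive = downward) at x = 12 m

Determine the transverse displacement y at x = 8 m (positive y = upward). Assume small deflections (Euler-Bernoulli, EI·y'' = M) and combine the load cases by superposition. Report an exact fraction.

Load 1 — triangular load w₀=-16 kN/m (0→w₀ over full span):
  y_1 = -w₀x(7L⁴-10L²x²+3x⁴)/(360LEI) = -(-16)·8·(7·16⁴-10·16²·8²+3·8⁴)/(360·16·100000) = 128/1875 m
Load 2 — point force P=12 kN at a=32/5 m (b=L-a=48/5):
  y_2 = -Pa(L-x)(2Lx-a²-x²)/(6LEI)  [x>a] = -12·(32/5)·(16-8)·(2·16·8-(32/5)²-8²)/(6·16·100000) = -3776/390625 m
Load 3 — uniform load w=-2 kN/m over full span:
  y_3 = -wx(L³-2Lx²+x³)/(24EI) = -(-2)·8·(16³-2·16·8²+8³)/(24·100000) = 32/1875 m
Load 4 — point force P=-6 kN at a=12 m (b=L-a=4):
  y_4 = -Pbx(L²-b²-x²)/(6LEI)  [x≤a] = -(-6)·4·8·(16²-4²-8²)/(6·16·100000) = 11/3125 m
Superposition: y = Σ y_i = 92797/1171875 m ≈ 0.079187 m

y(8) = 92797/1171875 m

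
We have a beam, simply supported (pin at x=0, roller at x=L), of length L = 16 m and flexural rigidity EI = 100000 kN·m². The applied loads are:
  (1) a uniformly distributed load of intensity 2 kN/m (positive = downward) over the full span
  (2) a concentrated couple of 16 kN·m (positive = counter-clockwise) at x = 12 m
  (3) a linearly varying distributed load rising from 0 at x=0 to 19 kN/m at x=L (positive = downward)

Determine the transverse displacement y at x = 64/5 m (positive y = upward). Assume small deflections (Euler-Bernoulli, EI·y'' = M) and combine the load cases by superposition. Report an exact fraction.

Load 1 — uniform load w=2 kN/m over full span:
  y_1 = -wx(L³-2Lx²+x³)/(24EI) = -2·(64/5)·(16³-2·16·(64/5)²+(64/5)³)/(24·100000) = -59392/5859375 m
Load 2 — applied couple M₀=16 kN·m at a=12 m (b=L-a=4):
  y_2 = (M₀x³/(6L)-M₀(x-a)²/2+C₁x)/EI  [x>a] with C₁=M₀(3b²-L²)/(6L)=-104/3 = (16·(64/5)³/(6·16)-16·((64/5)-12)²/2+(-104/3)·(64/5))/100000 = -388/390625 m
Load 3 — triangular load w₀=19 kN/m (0→w₀ over full span):
  y_3 = -w₀x(7L⁴-10L²x²+3x⁴)/(360LEI) = -19·(64/5)·(7·16⁴-10·16²·(64/5)²+3·(64/5)⁴)/(360·16·100000) = -2470912/48828125 m
Superposition: y = Σ y_i = -9043036/146484375 m ≈ -0.061734 m

y(64/5) = -9043036/146484375 m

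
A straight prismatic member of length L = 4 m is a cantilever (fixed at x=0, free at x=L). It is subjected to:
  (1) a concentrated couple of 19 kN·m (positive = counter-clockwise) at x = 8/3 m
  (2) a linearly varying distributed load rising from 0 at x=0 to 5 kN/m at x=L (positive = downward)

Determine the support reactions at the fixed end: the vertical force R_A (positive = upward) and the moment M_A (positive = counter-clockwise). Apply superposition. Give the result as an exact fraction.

R_A = 10 kN, M_A = 23/3 kN·m

Load 1 — applied couple M₀=19 kN·m at a=8/3 m (b=L-a=4/3):
  R_A = 0 kN
  M_A = -M₀ = -19 kN·m
Load 2 — triangular load w₀=5 kN/m (0→w₀ over full span):
  R_A = w₀L/2 = 5·4/2 = 10 kN
  M_A = w₀L²/3 = 5·4²/3 = 80/3 kN·m
Superposition: R_A = 10 kN, M_A = 23/3 kN·m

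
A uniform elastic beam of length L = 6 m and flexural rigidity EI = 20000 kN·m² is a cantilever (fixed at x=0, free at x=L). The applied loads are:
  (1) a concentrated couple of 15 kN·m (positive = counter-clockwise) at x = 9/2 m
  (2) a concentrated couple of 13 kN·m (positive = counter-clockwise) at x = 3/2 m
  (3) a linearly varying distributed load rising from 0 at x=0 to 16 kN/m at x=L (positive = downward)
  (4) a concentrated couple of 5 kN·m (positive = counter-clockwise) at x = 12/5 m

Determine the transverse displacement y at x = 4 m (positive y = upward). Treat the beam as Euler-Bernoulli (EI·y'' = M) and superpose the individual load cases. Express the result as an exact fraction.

y(4) = -298721/7200000 m

Load 1 — applied couple M₀=15 kN·m at a=9/2 m (b=L-a=3/2):
  y_1 = M₀x²/(2EI)  [x≤a] = 15·4²/(2·20000) = 3/500 m
Load 2 — applied couple M₀=13 kN·m at a=3/2 m (b=L-a=9/2):
  y_2 = M₀a(2x-a)/(2EI)  [x>a] = 13·(3/2)·(2·4-(3/2))/(2·20000) = 507/160000 m
Load 3 — triangular load w₀=16 kN/m (0→w₀ over full span):
  y_3 = (w₀Lx³/12-w₀L²x²/6-w₀x⁵/(120L))/EI = (16·6·4³/12-16·6²·4²/6-16·4⁵/(120·6))/20000 = -1472/28125 m
Load 4 — applied couple M₀=5 kN·m at a=12/5 m (b=L-a=18/5):
  y_4 = M₀a(2x-a)/(2EI)  [x>a] = 5·(12/5)·(2·4-(12/5))/(2·20000) = 21/12500 m
Superposition: y = Σ y_i = -298721/7200000 m ≈ -0.041489 m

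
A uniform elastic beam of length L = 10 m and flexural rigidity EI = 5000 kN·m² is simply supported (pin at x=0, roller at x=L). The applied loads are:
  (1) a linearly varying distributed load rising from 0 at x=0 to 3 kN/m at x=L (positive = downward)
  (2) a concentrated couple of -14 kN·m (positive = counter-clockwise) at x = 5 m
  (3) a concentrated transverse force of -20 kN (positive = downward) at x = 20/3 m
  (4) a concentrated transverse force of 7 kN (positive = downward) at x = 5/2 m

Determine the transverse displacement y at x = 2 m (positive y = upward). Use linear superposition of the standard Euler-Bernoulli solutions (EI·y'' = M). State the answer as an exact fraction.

Load 1 — triangular load w₀=3 kN/m (0→w₀ over full span):
  y_1 = -w₀x(7L⁴-10L²x²+3x⁴)/(360LEI) = -3·2·(7·10⁴-10·10²·2²+3·2⁴)/(360·10·5000) = -344/15625 m
Load 2 — applied couple M₀=-14 kN·m at a=5 m (b=L-a=5):
  y_2 = (M₀x³/(6L)+C₁x)/EI  [x≤a] with C₁=M₀(3b²-L²)/(6L)=35/6 = ((-14)·2³/(6·10)+(35/6)·2)/5000 = 49/25000 m
Load 3 — point force P=-20 kN at a=20/3 m (b=L-a=10/3):
  y_3 = -Pbx(L²-b²-x²)/(6LEI)  [x≤a] = -(-20)·(10/3)·2·(10²-(10/3)²-2²)/(6·10·5000) = 382/10125 m
Load 4 — point force P=7 kN at a=5/2 m (b=L-a=15/2):
  y_4 = -Pbx(L²-b²-x²)/(6LEI)  [x≤a] = -7·(15/2)·2·(10²-(15/2)²-2²)/(6·10·5000) = -1113/80000 m
Superposition: y = Σ y_i = 609103/162000000 m ≈ 0.003760 m

y(2) = 609103/162000000 m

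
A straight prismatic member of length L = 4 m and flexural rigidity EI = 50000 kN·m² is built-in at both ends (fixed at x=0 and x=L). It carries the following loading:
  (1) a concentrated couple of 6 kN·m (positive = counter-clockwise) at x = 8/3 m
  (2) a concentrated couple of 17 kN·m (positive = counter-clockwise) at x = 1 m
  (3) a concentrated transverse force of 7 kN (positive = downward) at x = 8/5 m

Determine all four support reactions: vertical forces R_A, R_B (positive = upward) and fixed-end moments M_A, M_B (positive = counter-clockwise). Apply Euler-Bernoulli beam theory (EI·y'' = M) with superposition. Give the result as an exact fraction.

Load 1 — applied couple M₀=6 kN·m at a=8/3 m (b=L-a=4/3):
  R_A = 6M₀ab/L³ = 6·6·(8/3)·(4/3)/4³ = 2 kN
  M_A = M₀b(2a-b)/L² = 6·(4/3)·(2·(8/3)-(4/3))/4² = 2 kN·m
  R_B = -6M₀ab/L³ = -6·6·(8/3)·(4/3)/4³ = -2 kN
  M_B = M₀a(2b-a)/L² = 6·(8/3)·(2·(4/3)-(8/3))/4² = 0 kN·m
Load 2 — applied couple M₀=17 kN·m at a=1 m (b=L-a=3):
  R_A = 6M₀ab/L³ = 6·17·1·3/4³ = 153/32 kN
  M_A = M₀b(2a-b)/L² = 17·3·(2·1-3)/4² = -51/16 kN·m
  R_B = -6M₀ab/L³ = -6·17·1·3/4³ = -153/32 kN
  M_B = M₀a(2b-a)/L² = 17·1·(2·3-1)/4² = 85/16 kN·m
Load 3 — point force P=7 kN at a=8/5 m (b=L-a=12/5):
  R_A = Pb²(3a+b)/L³ = 7·(12/5)²·(3·(8/5)+(12/5))/4³ = 567/125 kN
  M_A = Pab²/L² = 7·(8/5)·(12/5)²/4² = 504/125 kN·m
  R_B = Pa²(a+3b)/L³ = 7·(8/5)²·((8/5)+3·(12/5))/4³ = 308/125 kN
  M_B = -Pa²b/L² = -7·(8/5)²·(12/5)/4² = -336/125 kN·m
Superposition: R_A = 45269/4000 kN, M_A = 5689/2000 kN·m, R_B = -17269/4000 kN, M_B = 5249/2000 kN·m

R_A = 45269/4000 kN, M_A = 5689/2000 kN·m, R_B = -17269/4000 kN, M_B = 5249/2000 kN·m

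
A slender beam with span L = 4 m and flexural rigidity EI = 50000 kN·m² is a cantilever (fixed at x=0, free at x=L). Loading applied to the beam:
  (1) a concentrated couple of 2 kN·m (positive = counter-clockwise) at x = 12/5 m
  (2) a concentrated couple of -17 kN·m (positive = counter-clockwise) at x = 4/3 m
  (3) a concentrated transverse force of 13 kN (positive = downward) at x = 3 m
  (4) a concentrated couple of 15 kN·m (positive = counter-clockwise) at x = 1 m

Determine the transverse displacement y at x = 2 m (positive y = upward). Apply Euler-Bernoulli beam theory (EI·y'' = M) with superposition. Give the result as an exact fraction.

Load 1 — applied couple M₀=2 kN·m at a=12/5 m (b=L-a=8/5):
  y_1 = M₀x²/(2EI)  [x≤a] = 2·2²/(2·50000) = 1/12500 m
Load 2 — applied couple M₀=-17 kN·m at a=4/3 m (b=L-a=8/3):
  y_2 = M₀a(2x-a)/(2EI)  [x>a] = (-17)·(4/3)·(2·2-(4/3))/(2·50000) = -17/28125 m
Load 3 — point force P=13 kN at a=3 m (b=L-a=1):
  y_3 = -Px²(3a-x)/(6EI)  [x≤a] = -13·2²·(3·3-2)/(6·50000) = -91/75000 m
Load 4 — applied couple M₀=15 kN·m at a=1 m (b=L-a=3):
  y_4 = M₀a(2x-a)/(2EI)  [x>a] = 15·1·(2·2-1)/(2·50000) = 9/20000 m
Superposition: y = Σ y_i = -1159/900000 m ≈ -0.001288 m

y(2) = -1159/900000 m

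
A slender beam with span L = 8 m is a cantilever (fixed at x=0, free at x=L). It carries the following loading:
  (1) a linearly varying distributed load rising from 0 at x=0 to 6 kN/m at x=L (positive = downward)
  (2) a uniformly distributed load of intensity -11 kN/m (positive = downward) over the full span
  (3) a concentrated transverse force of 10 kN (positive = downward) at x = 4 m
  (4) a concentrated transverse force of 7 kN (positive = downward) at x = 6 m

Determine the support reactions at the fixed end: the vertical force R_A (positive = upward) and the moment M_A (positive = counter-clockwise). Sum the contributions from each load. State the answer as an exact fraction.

Load 1 — triangular load w₀=6 kN/m (0→w₀ over full span):
  R_A = w₀L/2 = 6·8/2 = 24 kN
  M_A = w₀L²/3 = 6·8²/3 = 128 kN·m
Load 2 — uniform load w=-11 kN/m over full span:
  R_A = wL = (-11)·8 = -88 kN
  M_A = wL²/2 = (-11)·8²/2 = -352 kN·m
Load 3 — point force P=10 kN at a=4 m (b=L-a=4):
  R_A = P = 10 kN
  M_A = Pa = 10·4 = 40 kN·m
Load 4 — point force P=7 kN at a=6 m (b=L-a=2):
  R_A = P = 7 kN
  M_A = Pa = 7·6 = 42 kN·m
Superposition: R_A = -47 kN, M_A = -142 kN·m

R_A = -47 kN, M_A = -142 kN·m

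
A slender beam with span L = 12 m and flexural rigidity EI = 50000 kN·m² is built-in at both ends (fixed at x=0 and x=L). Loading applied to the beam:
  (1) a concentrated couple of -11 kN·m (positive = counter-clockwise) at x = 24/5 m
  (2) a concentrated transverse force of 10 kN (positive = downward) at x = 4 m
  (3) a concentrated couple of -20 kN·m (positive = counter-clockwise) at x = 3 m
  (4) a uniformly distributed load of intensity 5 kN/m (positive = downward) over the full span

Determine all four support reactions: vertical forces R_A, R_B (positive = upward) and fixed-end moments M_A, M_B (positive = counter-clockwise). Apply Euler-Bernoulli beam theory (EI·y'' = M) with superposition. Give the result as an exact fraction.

R_A = 184747/5400 kN, M_A = 72187/900 kN·m, R_B = 193253/5400 kN, M_B = -70793/900 kN·m

Load 1 — applied couple M₀=-11 kN·m at a=24/5 m (b=L-a=36/5):
  R_A = 6M₀ab/L³ = 6·(-11)·(24/5)·(36/5)/12³ = -33/25 kN
  M_A = M₀b(2a-b)/L² = (-11)·(36/5)·(2·(24/5)-(36/5))/12² = -33/25 kN·m
  R_B = -6M₀ab/L³ = -6·(-11)·(24/5)·(36/5)/12³ = 33/25 kN
  M_B = M₀a(2b-a)/L² = (-11)·(24/5)·(2·(36/5)-(24/5))/12² = -88/25 kN·m
Load 2 — point force P=10 kN at a=4 m (b=L-a=8):
  R_A = Pb²(3a+b)/L³ = 10·8²·(3·4+8)/12³ = 200/27 kN
  M_A = Pab²/L² = 10·4·8²/12² = 160/9 kN·m
  R_B = Pa²(a+3b)/L³ = 10·4²·(4+3·8)/12³ = 70/27 kN
  M_B = -Pa²b/L² = -10·4²·8/12² = -80/9 kN·m
Load 3 — applied couple M₀=-20 kN·m at a=3 m (b=L-a=9):
  R_A = 6M₀ab/L³ = 6·(-20)·3·9/12³ = -15/8 kN
  M_A = M₀b(2a-b)/L² = (-20)·9·(2·3-9)/12² = 15/4 kN·m
  R_B = -6M₀ab/L³ = -6·(-20)·3·9/12³ = 15/8 kN
  M_B = M₀a(2b-a)/L² = (-20)·3·(2·9-3)/12² = -25/4 kN·m
Load 4 — uniform load w=5 kN/m over full span:
  R_A = wL/2 = 5·12/2 = 30 kN
  M_A = wL²/12 = 5·12²/12 = 60 kN·m
  R_B = wL/2 = 5·12/2 = 30 kN
  M_B = -wL²/12 = -5·12²/12 = -60 kN·m
Superposition: R_A = 184747/5400 kN, M_A = 72187/900 kN·m, R_B = 193253/5400 kN, M_B = -70793/900 kN·m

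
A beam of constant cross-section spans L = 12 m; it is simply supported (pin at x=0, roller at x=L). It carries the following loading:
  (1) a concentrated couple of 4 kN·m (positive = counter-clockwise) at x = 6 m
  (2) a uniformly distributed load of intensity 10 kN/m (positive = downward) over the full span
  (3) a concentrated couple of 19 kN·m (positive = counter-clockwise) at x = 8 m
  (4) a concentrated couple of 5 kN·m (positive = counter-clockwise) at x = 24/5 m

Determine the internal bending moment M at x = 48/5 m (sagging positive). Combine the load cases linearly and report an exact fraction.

Load 1 — applied couple M₀=4 kN·m at a=6 m (b=L-a=6):
  M_1 = M₀x/L - M₀  [x>a] = 4·(48/5)/12 - 4 = -4/5 kN·m
Load 2 — uniform load w=10 kN/m over full span:
  M_2 = wx(L-x)/2 = 10·(48/5)·(12-(48/5))/2 = 576/5 kN·m
Load 3 — applied couple M₀=19 kN·m at a=8 m (b=L-a=4):
  M_3 = M₀x/L - M₀  [x>a] = 19·(48/5)/12 - 19 = -19/5 kN·m
Load 4 — applied couple M₀=5 kN·m at a=24/5 m (b=L-a=36/5):
  M_4 = M₀x/L - M₀  [x>a] = 5·(48/5)/12 - 5 = -1 kN·m
Superposition: M = Σ M_i = 548/5 kN·m ≈ 109.600000 kN·m

M(48/5) = 548/5 kN·m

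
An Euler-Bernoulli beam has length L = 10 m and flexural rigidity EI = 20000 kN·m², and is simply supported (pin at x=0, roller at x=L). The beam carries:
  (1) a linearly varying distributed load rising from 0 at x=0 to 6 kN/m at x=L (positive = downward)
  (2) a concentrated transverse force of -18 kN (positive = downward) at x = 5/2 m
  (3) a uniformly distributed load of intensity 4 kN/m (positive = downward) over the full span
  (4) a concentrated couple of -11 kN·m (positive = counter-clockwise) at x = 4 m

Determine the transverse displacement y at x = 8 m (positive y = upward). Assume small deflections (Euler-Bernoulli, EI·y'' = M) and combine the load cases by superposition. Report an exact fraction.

y(8) = -261689/12000000 m

Load 1 — triangular load w₀=6 kN/m (0→w₀ over full span):
  y_1 = -w₀x(7L⁴-10L²x²+3x⁴)/(360LEI) = -6·8·(7·10⁴-10·10²·8²+3·8⁴)/(360·10·20000) = -381/31250 m
Load 2 — point force P=-18 kN at a=5/2 m (b=L-a=15/2):
  y_2 = -Pa(L-x)(2Lx-a²-x²)/(6LEI)  [x>a] = -(-18)·(5/2)·(10-8)·(2·10·8-(5/2)²-8²)/(6·10·20000) = 1077/160000 m
Load 3 — uniform load w=4 kN/m over full span:
  y_3 = -wx(L³-2Lx²+x³)/(24EI) = -4·8·(10³-2·10·8²+8³)/(24·20000) = -29/1875 m
Load 4 — applied couple M₀=-11 kN·m at a=4 m (b=L-a=6):
  y_4 = (M₀x³/(6L)-M₀(x-a)²/2+C₁x)/EI  [x>a] with C₁=M₀(3b²-L²)/(6L)=-22/15 = ((-11)·8³/(6·10)-(-11)·(8-4)²/2+(-22/15)·8)/20000 = -11/12500 m
Superposition: y = Σ y_i = -261689/12000000 m ≈ -0.021807 m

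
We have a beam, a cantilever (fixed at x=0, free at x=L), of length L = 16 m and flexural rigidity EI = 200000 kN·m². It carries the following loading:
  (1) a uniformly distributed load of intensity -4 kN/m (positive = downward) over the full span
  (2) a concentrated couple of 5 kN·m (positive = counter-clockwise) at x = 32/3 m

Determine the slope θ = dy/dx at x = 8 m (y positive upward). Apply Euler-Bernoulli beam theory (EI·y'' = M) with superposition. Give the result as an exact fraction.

Load 1 — uniform load w=-4 kN/m over full span:
  θ_1 = -wx(x²-3Lx+3L²)/(6EI) = -(-4)·8·(8²-3·16·8+3·16²)/(6·200000) = 112/9375 rad
Load 2 — applied couple M₀=5 kN·m at a=32/3 m (b=L-a=16/3):
  θ_2 = M₀x/EI  [x≤a] = 5·8/200000 = 1/5000 rad
Superposition: θ = Σ θ_i = 911/75000 rad ≈ 0.012147 rad

θ(8) = 911/75000 rad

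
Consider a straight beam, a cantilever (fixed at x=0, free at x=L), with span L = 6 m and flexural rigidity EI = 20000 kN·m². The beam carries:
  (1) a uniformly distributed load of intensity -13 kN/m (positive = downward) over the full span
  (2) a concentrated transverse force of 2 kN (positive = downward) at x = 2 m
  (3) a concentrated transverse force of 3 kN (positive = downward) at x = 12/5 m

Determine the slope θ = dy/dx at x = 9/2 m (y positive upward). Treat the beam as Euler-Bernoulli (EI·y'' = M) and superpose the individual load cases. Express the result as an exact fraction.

Load 1 — uniform load w=-13 kN/m over full span:
  θ_1 = -wx(x²-3Lx+3L²)/(6EI) = -(-13)·(9/2)·((9/2)²-3·6·(9/2)+3·6²)/(6·20000) = 7371/320000 rad
Load 2 — point force P=2 kN at a=2 m (b=L-a=4):
  θ_2 = -Pa²/(2EI)  [x>a] = -2·2²/(2·20000) = -1/5000 rad
Load 3 — point force P=3 kN at a=12/5 m (b=L-a=18/5):
  θ_3 = -Pa²/(2EI)  [x>a] = -3·(12/5)²/(2·20000) = -27/62500 rad
Superposition: θ = Σ θ_i = 179219/8000000 rad ≈ 0.022402 rad

θ(9/2) = 179219/8000000 rad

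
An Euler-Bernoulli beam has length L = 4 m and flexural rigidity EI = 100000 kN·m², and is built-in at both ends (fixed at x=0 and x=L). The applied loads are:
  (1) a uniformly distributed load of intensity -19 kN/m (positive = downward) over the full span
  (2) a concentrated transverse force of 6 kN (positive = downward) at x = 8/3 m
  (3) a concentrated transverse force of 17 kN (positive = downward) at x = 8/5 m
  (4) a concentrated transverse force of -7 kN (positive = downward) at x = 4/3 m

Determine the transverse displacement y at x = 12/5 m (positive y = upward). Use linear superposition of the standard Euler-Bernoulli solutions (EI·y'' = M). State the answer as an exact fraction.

y(12/5) = 288038/3955078125 m

Load 1 — uniform load w=-19 kN/m over full span:
  y_1 = -wx²(L-x)²/(24EI) = -(-19)·(12/5)²·(4-(12/5))²/(24·100000) = 228/1953125 m
Load 2 — point force P=6 kN at a=8/3 m (b=L-a=4/3):
  y_2 = -Pb²x²(3aL-(3a+b)x)/(6L³EI)  [x≤a] = -6·(4/3)²·(12/5)²·(3·(8/3)·4-(3·(8/3)+(4/3))·(12/5))/(6·4³·100000) = -6/390625 m
Load 3 — point force P=17 kN at a=8/5 m (b=L-a=12/5):
  y_3 = -Pa²(L-x)²(3bL-(3b+a)(L-x))/(6L³EI)  [x>a] = -17·(8/5)²·(4-(12/5))²·(3·(12/5)·4-(3·(12/5)+(8/5))·(4-(12/5)))/(6·4³·100000) = -6256/146484375 m
Load 4 — point force P=-7 kN at a=4/3 m (b=L-a=8/3):
  y_4 = -Pa²(L-x)²(3bL-(3b+a)(L-x))/(6L³EI)  [x>a] = -(-7)·(4/3)²·(4-(12/5))²·(3·(8/3)·4-(3·(8/3)+(4/3))·(4-(12/5)))/(6·4³·100000) = 448/31640625 m
Superposition: y = Σ y_i = 288038/3955078125 m ≈ 0.000073 m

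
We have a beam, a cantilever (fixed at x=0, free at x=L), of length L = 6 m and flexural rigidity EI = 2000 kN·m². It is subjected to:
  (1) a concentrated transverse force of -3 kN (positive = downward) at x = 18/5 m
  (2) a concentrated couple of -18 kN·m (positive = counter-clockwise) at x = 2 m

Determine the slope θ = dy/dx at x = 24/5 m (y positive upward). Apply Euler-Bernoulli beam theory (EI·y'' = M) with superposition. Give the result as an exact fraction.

θ(24/5) = -207/25000 rad

Load 1 — point force P=-3 kN at a=18/5 m (b=L-a=12/5):
  θ_1 = -Pa²/(2EI)  [x>a] = -(-3)·(18/5)²/(2·2000) = 243/25000 rad
Load 2 — applied couple M₀=-18 kN·m at a=2 m (b=L-a=4):
  θ_2 = M₀a/EI  [x>a] = (-18)·2/2000 = -9/500 rad
Superposition: θ = Σ θ_i = -207/25000 rad ≈ -0.008280 rad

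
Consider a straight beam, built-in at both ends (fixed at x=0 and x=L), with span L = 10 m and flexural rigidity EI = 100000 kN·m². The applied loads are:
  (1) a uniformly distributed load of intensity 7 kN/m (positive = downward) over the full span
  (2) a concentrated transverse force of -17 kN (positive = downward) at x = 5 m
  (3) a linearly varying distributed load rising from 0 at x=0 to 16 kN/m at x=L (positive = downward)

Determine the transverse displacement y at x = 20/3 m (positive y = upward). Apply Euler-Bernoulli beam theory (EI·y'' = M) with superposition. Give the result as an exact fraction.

Load 1 — uniform load w=7 kN/m over full span:
  y_1 = -wx²(L-x)²/(24EI) = -7·(20/3)²·(10-(20/3))²/(24·100000) = -7/4860 m
Load 2 — point force P=-17 kN at a=5 m (b=L-a=5):
  y_2 = -Pa²(L-x)²(3bL-(3b+a)(L-x))/(6L³EI)  [x>a] = -(-17)·5²·(10-(20/3))²·(3·5·10-(3·5+5)·(10-(20/3)))/(6·10³·100000) = 17/25920 m
Load 3 — triangular load w₀=16 kN/m (0→w₀ over full span):
  y_3 = -w₀x²(L-x)²(x+2L)/(120LEI) = -16·(20/3)²·(10-(20/3))²·((20/3)+2·10)/(120·10·100000) = -32/18225 m
Superposition: y = Σ y_i = -2963/1166400 m ≈ -0.002540 m

y(20/3) = -2963/1166400 m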